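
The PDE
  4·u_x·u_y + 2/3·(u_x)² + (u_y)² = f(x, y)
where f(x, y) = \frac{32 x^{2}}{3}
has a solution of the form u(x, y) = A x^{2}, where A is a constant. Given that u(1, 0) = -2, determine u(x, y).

Answer: u(x, y) = - 2 x^{2}

Derivation:
Substitute the ansatz u = A x^{2} into the left-hand side.
Derivatives of the ansatz:
  u_x = 2 A x
  u_y = 0
Term by term:
  4·u_x·u_y = 0
  2/3·(u_x)² = \frac{8 A^{2} x^{2}}{3}
  (u_y)² = 0
So the left-hand side equals
  \frac{8 A^{2} x^{2}}{3}
This must equal f(x, y) = \frac{32 x^{2}}{3} identically.
Matching coefficients of the independent functions:
  [x^{2}]:  \frac{8 A^{2}}{3} = \frac{32}{3}
These equations allow (A) = (-2) or (2).
Impose the point condition(s):
  u(1, 0) = -2  ⟹  A = -2
Only A = -2 satisfies everything.
Hence u(x, y) = - 2 x^{2}.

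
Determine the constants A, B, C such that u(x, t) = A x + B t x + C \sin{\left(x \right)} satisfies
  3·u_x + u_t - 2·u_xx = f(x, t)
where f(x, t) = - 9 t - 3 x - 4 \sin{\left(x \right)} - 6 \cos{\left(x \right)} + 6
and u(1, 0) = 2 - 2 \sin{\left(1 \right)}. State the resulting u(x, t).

Answer: u(x, t) = - 3 t x + 2 x - 2 \sin{\left(x \right)}

Derivation:
Substitute the ansatz u = A x + B t x + C \sin{\left(x \right)} into the left-hand side.
Derivatives of the ansatz:
  u_x = A + B t + C \cos{\left(x \right)}
  u_t = B x
  u_xx = - C \sin{\left(x \right)}
Term by term:
  3·u_x = 3 A + 3 B t + 3 C \cos{\left(x \right)}
  u_t = B x
  -2·u_xx = 2 C \sin{\left(x \right)}
So the left-hand side equals
  3 A + 3 B t + B x + 2 C \sin{\left(x \right)} + 3 C \cos{\left(x \right)}
This must equal f(x, t) = - 9 t - 3 x - 4 \sin{\left(x \right)} - 6 \cos{\left(x \right)} + 6 identically.
Matching coefficients of the independent functions:
  [constant term]:  3 A = 6
  [t]:  3 B = -9
  [x]:  B = -3
  [\sin{\left(x \right)}]:  2 C = -4
  [\cos{\left(x \right)}]:  3 C = -6
Solving: A = 2, B = -3, C = -2.
Check against the point condition:
  u(1, 0) = 2 - 2 \sin{\left(1 \right)}  ⟹  A + C \sin{\left(1 \right)} = 2 - 2 \sin{\left(1 \right)}  ✓
Hence u(x, t) = - 3 t x + 2 x - 2 \sin{\left(x \right)}.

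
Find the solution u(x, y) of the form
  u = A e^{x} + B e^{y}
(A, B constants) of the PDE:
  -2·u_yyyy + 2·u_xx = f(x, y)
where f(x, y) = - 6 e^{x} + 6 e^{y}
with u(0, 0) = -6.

Answer: u(x, y) = - 3 e^{x} - 3 e^{y}

Derivation:
Substitute the ansatz u = A e^{x} + B e^{y} into the left-hand side.
Derivatives of the ansatz:
  u_yyyy = B e^{y}
  u_xx = A e^{x}
Term by term:
  -2·u_yyyy = - 2 B e^{y}
  2·u_xx = 2 A e^{x}
So the left-hand side equals
  2 A e^{x} - 2 B e^{y}
This must equal f(x, y) = - 6 e^{x} + 6 e^{y} identically.
Matching coefficients of the independent functions:
  [e^{x}]:  2 A = -6
  [e^{y}]:  - 2 B = 6
Solving: A = -3, B = -3.
Check against the point condition:
  u(0, 0) = -6  ⟹  A + B = -6  ✓
Hence u(x, y) = - 3 e^{x} - 3 e^{y}.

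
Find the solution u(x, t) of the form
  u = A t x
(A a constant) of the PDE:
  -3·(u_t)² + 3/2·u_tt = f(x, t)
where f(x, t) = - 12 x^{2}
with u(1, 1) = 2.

Answer: u(x, t) = 2 t x

Derivation:
Substitute the ansatz u = A t x into the left-hand side.
Derivatives of the ansatz:
  u_t = A x
  u_tt = 0
Term by term:
  -3·(u_t)² = - 3 A^{2} x^{2}
  3/2·u_tt = 0
So the left-hand side equals
  - 3 A^{2} x^{2}
This must equal f(x, t) = - 12 x^{2} identically.
Matching coefficients of the independent functions:
  [x^{2}]:  - 3 A^{2} = -12
These equations allow (A) = (-2) or (2).
Impose the point condition(s):
  u(1, 1) = 2  ⟹  A = 2
Only A = 2 satisfies everything.
Hence u(x, t) = 2 t x.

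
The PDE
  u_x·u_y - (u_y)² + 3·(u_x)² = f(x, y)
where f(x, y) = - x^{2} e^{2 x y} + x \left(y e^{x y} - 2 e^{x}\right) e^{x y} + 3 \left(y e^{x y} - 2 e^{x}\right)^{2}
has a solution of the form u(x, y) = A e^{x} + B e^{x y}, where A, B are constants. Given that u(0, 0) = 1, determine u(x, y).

Substitute the ansatz u = A e^{x} + B e^{x y} into the left-hand side.
Derivatives of the ansatz:
  u_x = A e^{x} + B y e^{x y}
  u_y = B x e^{x y}
Term by term:
  u_x·u_y = A B x e^{x} e^{x y} + B^{2} x y e^{2 x y}
  -(u_y)² = - B^{2} x^{2} e^{2 x y}
  3·(u_x)² = 3 A^{2} e^{2 x} + 6 A B y e^{x} e^{x y} + 3 B^{2} y^{2} e^{2 x y}
So the left-hand side equals
  3 A^{2} e^{2 x} + A B x e^{x} e^{x y} + 6 A B y e^{x} e^{x y} - B^{2} x^{2} e^{2 x y} + B^{2} x y e^{2 x y} + 3 B^{2} y^{2} e^{2 x y}
This must equal f(x, y) identically; expanded, f = - x^{2} e^{2 x y} + x y e^{2 x y} - 2 x e^{x} e^{x y} + 3 y^{2} e^{2 x y} - 12 y e^{x} e^{x y} + 12 e^{2 x}.
Matching coefficients of the independent functions:
  [x^{2} e^{2 x y}]:  - B^{2} = -1
  [y^{2} e^{2 x y}]:  3 B^{2} = 3
  [x y e^{2 x y}]:  B^{2} = 1
  [x e^{x} e^{x y}]:  A B = -2
  [y e^{x} e^{x y}]:  6 A B = -12
  [e^{2 x}]:  3 A^{2} = 12
These equations allow (A, B) = (-2, 1) or (2, -1).
Impose the point condition(s):
  u(0, 0) = 1  ⟹  A + B = 1
Only A = 2, B = -1 satisfies everything.
Hence u(x, y) = 2 e^{x} - e^{x y}.

Answer: u(x, y) = 2 e^{x} - e^{x y}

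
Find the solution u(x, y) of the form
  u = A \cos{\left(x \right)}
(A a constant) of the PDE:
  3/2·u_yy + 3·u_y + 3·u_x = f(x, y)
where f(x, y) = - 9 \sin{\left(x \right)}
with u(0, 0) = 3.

Substitute the ansatz u = A \cos{\left(x \right)} into the left-hand side.
Derivatives of the ansatz:
  u_yy = 0
  u_y = 0
  u_x = - A \sin{\left(x \right)}
Term by term:
  3/2·u_yy = 0
  3·u_y = 0
  3·u_x = - 3 A \sin{\left(x \right)}
So the left-hand side equals
  - 3 A \sin{\left(x \right)}
This must equal f(x, y) = - 9 \sin{\left(x \right)} identically.
Matching coefficients of the independent functions:
  [\sin{\left(x \right)}]:  - 3 A = -9
Solving: A = 3.
Check against the point condition:
  u(0, 0) = 3  ⟹  A = 3  ✓
Hence u(x, y) = 3 \cos{\left(x \right)}.

Answer: u(x, y) = 3 \cos{\left(x \right)}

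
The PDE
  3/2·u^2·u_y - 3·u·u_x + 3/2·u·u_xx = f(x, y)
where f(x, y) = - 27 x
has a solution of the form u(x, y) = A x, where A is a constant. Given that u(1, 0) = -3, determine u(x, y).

Substitute the ansatz u = A x into the left-hand side.
Derivatives of the ansatz:
  u_y = 0
  u_x = A
  u_xx = 0
Term by term:
  3/2·u^2·u_y = 0
  -3·u·u_x = - 3 A^{2} x
  3/2·u·u_xx = 0
So the left-hand side equals
  - 3 A^{2} x
This must equal f(x, y) = - 27 x identically.
Matching coefficients of the independent functions:
  [x]:  - 3 A^{2} = -27
These equations allow (A) = (-3) or (3).
Impose the point condition(s):
  u(1, 0) = -3  ⟹  A = -3
Only A = -3 satisfies everything.
Hence u(x, y) = - 3 x.

Answer: u(x, y) = - 3 x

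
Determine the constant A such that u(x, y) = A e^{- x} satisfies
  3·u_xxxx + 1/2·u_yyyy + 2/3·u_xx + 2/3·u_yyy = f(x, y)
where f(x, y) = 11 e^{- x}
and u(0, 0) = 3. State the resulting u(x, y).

Substitute the ansatz u = A e^{- x} into the left-hand side.
Derivatives of the ansatz:
  u_xxxx = A e^{- x}
  u_yyyy = 0
  u_xx = A e^{- x}
  u_yyy = 0
Term by term:
  3·u_xxxx = 3 A e^{- x}
  1/2·u_yyyy = 0
  2/3·u_xx = \frac{2 A e^{- x}}{3}
  2/3·u_yyy = 0
So the left-hand side equals
  \frac{11 A e^{- x}}{3}
This must equal f(x, y) = 11 e^{- x} identically.
Matching coefficients of the independent functions:
  [e^{- x}]:  \frac{11 A}{3} = 11
Solving: A = 3.
Check against the point condition:
  u(0, 0) = 3  ⟹  A = 3  ✓
Hence u(x, y) = 3 e^{- x}.

Answer: u(x, y) = 3 e^{- x}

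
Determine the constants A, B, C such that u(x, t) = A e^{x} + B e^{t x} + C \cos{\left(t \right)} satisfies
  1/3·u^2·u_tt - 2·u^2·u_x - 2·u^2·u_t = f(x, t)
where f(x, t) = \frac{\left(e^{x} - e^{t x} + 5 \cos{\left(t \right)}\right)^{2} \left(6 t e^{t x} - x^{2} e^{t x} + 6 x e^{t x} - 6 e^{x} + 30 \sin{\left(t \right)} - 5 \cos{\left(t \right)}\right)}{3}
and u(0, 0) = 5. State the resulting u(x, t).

Substitute the ansatz u = A e^{x} + B e^{t x} + C \cos{\left(t \right)} into the left-hand side.
Derivatives of the ansatz:
  u_tt = B x^{2} e^{t x} - C \cos{\left(t \right)}
  u_x = A e^{x} + B t e^{t x}
  u_t = B x e^{t x} - C \sin{\left(t \right)}
Term by term:
  1/3·u^2·u_tt = \frac{A^{2} B x^{2} e^{2 x} e^{t x}}{3} - \frac{A^{2} C e^{2 x} \cos{\left(t \right)}}{3} + \frac{2 A B^{2} x^{2} e^{x} e^{2 t x}}{3} + \frac{2 A B C x^{2} e^{x} e^{t x} \cos{\left(t \right)}}{3} - \frac{2 A B C e^{x} e^{t x} \cos{\left(t \right)}}{3} - \frac{2 A C^{2} e^{x} \cos^{2}{\left(t \right)}}{3} + \frac{B^{3} x^{2} e^{3 t x}}{3} + \frac{2 B^{2} C x^{2} e^{2 t x} \cos{\left(t \right)}}{3} - \frac{B^{2} C e^{2 t x} \cos{\left(t \right)}}{3} + \frac{B C^{2} x^{2} e^{t x} \cos^{2}{\left(t \right)}}{3} - \frac{2 B C^{2} e^{t x} \cos^{2}{\left(t \right)}}{3} - \frac{C^{3} \cos^{3}{\left(t \right)}}{3}
  -2·u^2·u_x = - 2 A^{3} e^{3 x} - 2 A^{2} B t e^{2 x} e^{t x} - 4 A^{2} B e^{2 x} e^{t x} - 4 A^{2} C e^{2 x} \cos{\left(t \right)} - 4 A B^{2} t e^{x} e^{2 t x} - 2 A B^{2} e^{x} e^{2 t x} - 4 A B C t e^{x} e^{t x} \cos{\left(t \right)} - 4 A B C e^{x} e^{t x} \cos{\left(t \right)} - 2 A C^{2} e^{x} \cos^{2}{\left(t \right)} - 2 B^{3} t e^{3 t x} - 4 B^{2} C t e^{2 t x} \cos{\left(t \right)} - 2 B C^{2} t e^{t x} \cos^{2}{\left(t \right)}
  -2·u^2·u_t = - 2 A^{2} B x e^{2 x} e^{t x} + 2 A^{2} C e^{2 x} \sin{\left(t \right)} - 4 A B^{2} x e^{x} e^{2 t x} - 4 A B C x e^{x} e^{t x} \cos{\left(t \right)} + 4 A B C e^{x} e^{t x} \sin{\left(t \right)} + 4 A C^{2} e^{x} \sin{\left(t \right)} \cos{\left(t \right)} - 2 B^{3} x e^{3 t x} - 4 B^{2} C x e^{2 t x} \cos{\left(t \right)} + 2 B^{2} C e^{2 t x} \sin{\left(t \right)} - 2 B C^{2} x e^{t x} \cos^{2}{\left(t \right)} + 4 B C^{2} e^{t x} \sin{\left(t \right)} \cos{\left(t \right)} + 2 C^{3} \sin{\left(t \right)} \cos^{2}{\left(t \right)}
Sum these and collect like terms in the independent variables.
This must equal f(x, t) identically; expanded, f = 2 t e^{2 x} e^{t x} - 4 t e^{x} e^{2 t x} + 20 t e^{x} e^{t x} \cos{\left(t \right)} + 2 t e^{3 t x} - 20 t e^{2 t x} \cos{\left(t \right)} + 50 t e^{t x} \cos^{2}{\left(t \right)} - \frac{x^{2} e^{2 x} e^{t x}}{3} + \frac{2 x^{2} e^{x} e^{2 t x}}{3} - \frac{10 x^{2} e^{x} e^{t x} \cos{\left(t \right)}}{3} - \frac{x^{2} e^{3 t x}}{3} + \frac{10 x^{2} e^{2 t x} \cos{\left(t \right)}}{3} - \frac{25 x^{2} e^{t x} \cos^{2}{\left(t \right)}}{3} + 2 x e^{2 x} e^{t x} - 4 x e^{x} e^{2 t x} + 20 x e^{x} e^{t x} \cos{\left(t \right)} + 2 x e^{3 t x} - 20 x e^{2 t x} \cos{\left(t \right)} + 50 x e^{t x} \cos^{2}{\left(t \right)} - 2 e^{3 x} + 4 e^{2 x} e^{t x} + 10 e^{2 x} \sin{\left(t \right)} - \frac{65 e^{2 x} \cos{\left(t \right)}}{3} - 2 e^{x} e^{2 t x} - 20 e^{x} e^{t x} \sin{\left(t \right)} + \frac{70 e^{x} e^{t x} \cos{\left(t \right)}}{3} + 100 e^{x} \sin{\left(t \right)} \cos{\left(t \right)} - \frac{200 e^{x} \cos^{2}{\left(t \right)}}{3} + 10 e^{2 t x} \sin{\left(t \right)} - \frac{5 e^{2 t x} \cos{\left(t \right)}}{3} - 100 e^{t x} \sin{\left(t \right)} \cos{\left(t \right)} + \frac{50 e^{t x} \cos^{2}{\left(t \right)}}{3} + 250 \sin{\left(t \right)} \cos^{2}{\left(t \right)} - \frac{125 \cos^{3}{\left(t \right)}}{3}.
Matching coefficients of the independent functions:
(each divided by its leading coefficient; functions giving the same equation are listed together)
  [t e^{3 t x}, x e^{3 t x}, x^{2} e^{3 t x}]:  B^{3} + 1 = 0
  [e^{x} e^{2 t x}, t e^{x} e^{2 t x}, x e^{x} e^{2 t x}, …]:  A B^{2} - 1 = 0
  [e^{x} \cos^{2}{\left(t \right)}, e^{x} \sin{\left(t \right)} \cos{\left(t \right)}]:  A C^{2} - 25 = 0
  [e^{2 x} e^{t x}, t e^{2 x} e^{t x}, x e^{2 x} e^{t x}, …]:  A^{2} B + 1 = 0
  [e^{2 x} \sin{\left(t \right)}, e^{2 x} \cos{\left(t \right)}]:  A^{2} C - 5 = 0
  [e^{t x} \cos^{2}{\left(t \right)}, t e^{t x} \cos^{2}{\left(t \right)}, x e^{t x} \cos^{2}{\left(t \right)}, …]:  B C^{2} + 25 = 0
  [e^{2 t x} \sin{\left(t \right)}, e^{2 t x} \cos{\left(t \right)}, t e^{2 t x} \cos{\left(t \right)}, …]:  B^{2} C - 5 = 0
  [\sin{\left(t \right)} \cos^{2}{\left(t \right)}, \cos^{3}{\left(t \right)}]:  C^{3} - 125 = 0
  [e^{x} e^{t x} \sin{\left(t \right)}, e^{x} e^{t x} \cos{\left(t \right)}, t e^{x} e^{t x} \cos{\left(t \right)}, …]:  A B C + 5 = 0
  [e^{3 x}]:  A^{3} - 1 = 0
Solving: A = 1, B = -1, C = 5.
Check against the point condition:
  u(0, 0) = 5  ⟹  A + B + C = 5  ✓
Hence u(x, t) = e^{x} - e^{t x} + 5 \cos{\left(t \right)}.

Answer: u(x, t) = e^{x} - e^{t x} + 5 \cos{\left(t \right)}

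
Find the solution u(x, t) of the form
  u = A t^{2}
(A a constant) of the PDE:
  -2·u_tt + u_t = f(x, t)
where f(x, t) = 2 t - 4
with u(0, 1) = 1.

Substitute the ansatz u = A t^{2} into the left-hand side.
Derivatives of the ansatz:
  u_tt = 2 A
  u_t = 2 A t
Term by term:
  -2·u_tt = - 4 A
  u_t = 2 A t
So the left-hand side equals
  2 A t - 4 A
This must equal f(x, t) = 2 t - 4 identically.
Matching coefficients of the independent functions:
  [constant term]:  - 4 A = -4
  [t]:  2 A = 2
Solving: A = 1.
Check against the point condition:
  u(0, 1) = 1  ⟹  A = 1  ✓
Hence u(x, t) = t^{2}.

Answer: u(x, t) = t^{2}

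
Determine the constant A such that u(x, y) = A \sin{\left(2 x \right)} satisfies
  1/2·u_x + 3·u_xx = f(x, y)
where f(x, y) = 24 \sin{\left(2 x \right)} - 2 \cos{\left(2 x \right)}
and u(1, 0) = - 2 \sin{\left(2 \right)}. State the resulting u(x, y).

Substitute the ansatz u = A \sin{\left(2 x \right)} into the left-hand side.
Derivatives of the ansatz:
  u_x = 2 A \cos{\left(2 x \right)}
  u_xx = - 4 A \sin{\left(2 x \right)}
Term by term:
  1/2·u_x = A \cos{\left(2 x \right)}
  3·u_xx = - 12 A \sin{\left(2 x \right)}
So the left-hand side equals
  - 12 A \sin{\left(2 x \right)} + A \cos{\left(2 x \right)}
This must equal f(x, y) = 24 \sin{\left(2 x \right)} - 2 \cos{\left(2 x \right)} identically.
Matching coefficients of the independent functions:
  [\sin{\left(2 x \right)}]:  - 12 A = 24
  [\cos{\left(2 x \right)}]:  A = -2
Solving: A = -2.
Check against the point condition:
  u(1, 0) = - 2 \sin{\left(2 \right)}  ⟹  A \sin{\left(2 \right)} = - 2 \sin{\left(2 \right)}  ✓
Hence u(x, y) = - 2 \sin{\left(2 x \right)}.

Answer: u(x, y) = - 2 \sin{\left(2 x \right)}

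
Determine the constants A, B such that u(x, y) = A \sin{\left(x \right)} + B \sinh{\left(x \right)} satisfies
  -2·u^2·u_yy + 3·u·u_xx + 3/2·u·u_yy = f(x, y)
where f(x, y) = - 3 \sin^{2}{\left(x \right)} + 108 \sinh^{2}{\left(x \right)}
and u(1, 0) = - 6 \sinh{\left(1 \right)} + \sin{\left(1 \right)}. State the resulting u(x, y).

Substitute the ansatz u = A \sin{\left(x \right)} + B \sinh{\left(x \right)} into the left-hand side.
Derivatives of the ansatz:
  u_yy = 0
  u_xx = - A \sin{\left(x \right)} + B \sinh{\left(x \right)}
Term by term:
  -2·u^2·u_yy = 0
  3·u·u_xx = - 3 A^{2} \sin^{2}{\left(x \right)} + 3 B^{2} \sinh^{2}{\left(x \right)}
  3/2·u·u_yy = 0
So the left-hand side equals
  - 3 A^{2} \sin^{2}{\left(x \right)} + 3 B^{2} \sinh^{2}{\left(x \right)}
This must equal f(x, y) = - 3 \sin^{2}{\left(x \right)} + 108 \sinh^{2}{\left(x \right)} identically.
Matching coefficients of the independent functions:
  [\sin^{2}{\left(x \right)}]:  - 3 A^{2} = -3
  [\sinh^{2}{\left(x \right)}]:  3 B^{2} = 108
These equations allow (A, B) = (-1, -6) or (-1, 6) or (1, -6) or (1, 6).
Impose the point condition(s):
  u(1, 0) = - 6 \sinh{\left(1 \right)} + \sin{\left(1 \right)}  ⟹  A \sin{\left(1 \right)} + B \sinh{\left(1 \right)} = - 6 \sinh{\left(1 \right)} + \sin{\left(1 \right)}
Only A = 1, B = -6 satisfies everything.
Hence u(x, y) = \sin{\left(x \right)} - 6 \sinh{\left(x \right)}.

Answer: u(x, y) = \sin{\left(x \right)} - 6 \sinh{\left(x \right)}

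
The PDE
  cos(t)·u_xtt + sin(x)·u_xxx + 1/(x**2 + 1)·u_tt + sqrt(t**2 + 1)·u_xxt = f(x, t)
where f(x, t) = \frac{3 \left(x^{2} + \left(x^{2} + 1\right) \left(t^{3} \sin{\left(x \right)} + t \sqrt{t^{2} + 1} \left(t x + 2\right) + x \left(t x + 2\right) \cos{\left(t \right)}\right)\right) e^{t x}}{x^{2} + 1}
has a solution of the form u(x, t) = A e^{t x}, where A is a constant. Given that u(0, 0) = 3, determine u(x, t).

Substitute the ansatz u = A e^{t x} into the left-hand side.
Derivatives of the ansatz:
  u_xtt = A t x^{2} e^{t x} + 2 A x e^{t x}
  u_xxx = A t^{3} e^{t x}
  u_tt = A x^{2} e^{t x}
  u_xxt = A t^{2} x e^{t x} + 2 A t e^{t x}
Term by term:
  cos(t)·u_xtt = A t x^{2} e^{t x} \cos{\left(t \right)} + 2 A x e^{t x} \cos{\left(t \right)}
  sin(x)·u_xxx = A t^{3} e^{t x} \sin{\left(x \right)}
  1/(x**2 + 1)·u_tt = \frac{A x^{2} e^{t x}}{x^{2} + 1}
  sqrt(t**2 + 1)·u_xxt = A t^{2} x \sqrt{t^{2} + 1} e^{t x} + 2 A t \sqrt{t^{2} + 1} e^{t x}
So the left-hand side equals
  A t^{3} e^{t x} \sin{\left(x \right)} + A t^{2} x \sqrt{t^{2} + 1} e^{t x} + A t x^{2} e^{t x} \cos{\left(t \right)} + 2 A t \sqrt{t^{2} + 1} e^{t x} + \frac{A x^{2} e^{t x}}{x^{2} + 1} + 2 A x e^{t x} \cos{\left(t \right)}
This must equal f(x, t) identically; expanded, f = 3 t^{3} e^{t x} \sin{\left(x \right)} + 3 t^{2} x \sqrt{t^{2} + 1} e^{t x} + 3 t x^{2} e^{t x} \cos{\left(t \right)} + 6 t \sqrt{t^{2} + 1} e^{t x} + \frac{3 x^{2} e^{t x}}{x^{2} + 1} + 6 x e^{t x} \cos{\left(t \right)}.
Matching coefficients of the independent functions:
  [t \sqrt{t^{2} + 1} e^{t x}, x e^{t x} \cos{\left(t \right)}]:  2 A = 6
  [t^{3} e^{t x} \sin{\left(x \right)}, \frac{x^{2} e^{t x}}{x^{2} + 1}, t x^{2} e^{t x} \cos{\left(t \right)}, t^{2} x \sqrt{t^{2} + 1} e^{t x}]:  A = 3
Solving: A = 3.
Check against the point condition:
  u(0, 0) = 3  ⟹  A = 3  ✓
Hence u(x, t) = 3 e^{t x}.

Answer: u(x, t) = 3 e^{t x}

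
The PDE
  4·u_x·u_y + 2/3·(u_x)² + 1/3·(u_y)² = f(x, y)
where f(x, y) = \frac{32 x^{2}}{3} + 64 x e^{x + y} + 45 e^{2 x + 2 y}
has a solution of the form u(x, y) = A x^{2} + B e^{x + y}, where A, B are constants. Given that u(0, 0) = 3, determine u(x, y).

Substitute the ansatz u = A x^{2} + B e^{x + y} into the left-hand side.
Derivatives of the ansatz:
  u_x = 2 A x + B e^{x} e^{y}
  u_y = B e^{x} e^{y}
Term by term:
  4·u_x·u_y = 8 A B x e^{x} e^{y} + 4 B^{2} e^{2 x} e^{2 y}
  2/3·(u_x)² = \frac{8 A^{2} x^{2}}{3} + \frac{8 A B x e^{x} e^{y}}{3} + \frac{2 B^{2} e^{2 x} e^{2 y}}{3}
  1/3·(u_y)² = \frac{B^{2} e^{2 x} e^{2 y}}{3}
So the left-hand side equals
  \frac{8 A^{2} x^{2}}{3} + \frac{32 A B x e^{x} e^{y}}{3} + 5 B^{2} e^{2 x} e^{2 y}
This must equal f(x, y) identically; expanded, f = \frac{32 x^{2}}{3} + 64 x e^{x} e^{y} + 45 e^{2 x} e^{2 y}.
Matching coefficients of the independent functions:
  [x^{2}]:  \frac{8 A^{2}}{3} = \frac{32}{3}
  [e^{2 x} e^{2 y}]:  5 B^{2} = 45
  [x e^{x} e^{y}]:  \frac{32 A B}{3} = 64
These equations allow (A, B) = (-2, -3) or (2, 3).
Impose the point condition(s):
  u(0, 0) = 3  ⟹  B = 3
Only A = 2, B = 3 satisfies everything.
Hence u(x, y) = 2 x^{2} + 3 e^{x + y}.

Answer: u(x, y) = 2 x^{2} + 3 e^{x + y}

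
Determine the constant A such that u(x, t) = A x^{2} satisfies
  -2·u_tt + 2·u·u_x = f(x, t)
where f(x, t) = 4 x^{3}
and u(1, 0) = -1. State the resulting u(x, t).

Substitute the ansatz u = A x^{2} into the left-hand side.
Derivatives of the ansatz:
  u_tt = 0
  u_x = 2 A x
Term by term:
  -2·u_tt = 0
  2·u·u_x = 4 A^{2} x^{3}
So the left-hand side equals
  4 A^{2} x^{3}
This must equal f(x, t) = 4 x^{3} identically.
Matching coefficients of the independent functions:
  [x^{3}]:  4 A^{2} = 4
These equations allow (A) = (-1) or (1).
Impose the point condition(s):
  u(1, 0) = -1  ⟹  A = -1
Only A = -1 satisfies everything.
Hence u(x, t) = - x^{2}.

Answer: u(x, t) = - x^{2}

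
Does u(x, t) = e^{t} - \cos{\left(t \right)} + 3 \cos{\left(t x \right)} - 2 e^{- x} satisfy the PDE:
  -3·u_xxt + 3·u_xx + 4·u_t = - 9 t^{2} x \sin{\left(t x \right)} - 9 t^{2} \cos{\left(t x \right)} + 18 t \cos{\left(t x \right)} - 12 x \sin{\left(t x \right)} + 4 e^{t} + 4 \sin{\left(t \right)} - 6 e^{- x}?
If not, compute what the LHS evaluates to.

Answer: Yes

Derivation:
Evaluate each term of the left-hand side for u = e^{t} - \cos{\left(t \right)} + 3 \cos{\left(t x \right)} - 2 e^{- x}.
Derivatives:
  u_xxt = 3 t^{2} x \sin{\left(t x \right)} - 6 t \cos{\left(t x \right)}
  u_xx = - 3 t^{2} \cos{\left(t x \right)} - 2 e^{- x}
  u_t = - 3 x \sin{\left(t x \right)} + e^{t} + \sin{\left(t \right)}
Terms:
  -3·u_xxt = 9 t \left(- t x \sin{\left(t x \right)} + 2 \cos{\left(t x \right)}\right)
  3·u_xx = - 9 t^{2} \cos{\left(t x \right)} - 6 e^{- x}
  4·u_t = - 12 x \sin{\left(t x \right)} + 4 e^{t} + 4 \sin{\left(t \right)}
Sum: LHS = - 9 t^{2} x \sin{\left(t x \right)} - 9 t^{2} \cos{\left(t x \right)} + 18 t \cos{\left(t x \right)} - 12 x \sin{\left(t x \right)} + 4 e^{t} + 4 \sin{\left(t \right)} - 6 e^{- x}
This is exactly the given right-hand side, so u is a solution.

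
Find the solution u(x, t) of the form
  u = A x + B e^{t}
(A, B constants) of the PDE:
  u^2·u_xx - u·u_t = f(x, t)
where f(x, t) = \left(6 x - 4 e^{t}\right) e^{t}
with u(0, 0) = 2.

Substitute the ansatz u = A x + B e^{t} into the left-hand side.
Derivatives of the ansatz:
  u_xx = 0
  u_t = B e^{t}
Term by term:
  u^2·u_xx = 0
  -u·u_t = - A B x e^{t} - B^{2} e^{2 t}
So the left-hand side equals
  - A B x e^{t} - B^{2} e^{2 t}
This must equal f(x, t) = \left(6 x - 4 e^{t}\right) e^{t} identically.
Matching coefficients of the independent functions:
  [x e^{t}]:  - A B = 6
  [e^{2 t}]:  - B^{2} = -4
These equations allow (A, B) = (-3, 2) or (3, -2).
Impose the point condition(s):
  u(0, 0) = 2  ⟹  B = 2
Only A = -3, B = 2 satisfies everything.
Hence u(x, t) = - 3 x + 2 e^{t}.

Answer: u(x, t) = - 3 x + 2 e^{t}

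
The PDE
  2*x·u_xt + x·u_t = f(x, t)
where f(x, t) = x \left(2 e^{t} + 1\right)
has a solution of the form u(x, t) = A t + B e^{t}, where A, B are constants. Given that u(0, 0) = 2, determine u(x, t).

Substitute the ansatz u = A t + B e^{t} into the left-hand side.
Derivatives of the ansatz:
  u_xt = 0
  u_t = A + B e^{t}
Term by term:
  2*x·u_xt = 0
  x·u_t = A x + B x e^{t}
So the left-hand side equals
  A x + B x e^{t}
This must equal f(x, t) identically; expanded, f = 2 x e^{t} + x.
Matching coefficients of the independent functions:
  [x]:  A = 1
  [x e^{t}]:  B = 2
Solving: A = 1, B = 2.
Check against the point condition:
  u(0, 0) = 2  ⟹  B = 2  ✓
Hence u(x, t) = t + 2 e^{t}.

Answer: u(x, t) = t + 2 e^{t}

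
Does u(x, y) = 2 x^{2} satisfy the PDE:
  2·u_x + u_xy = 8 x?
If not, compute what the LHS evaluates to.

Evaluate each term of the left-hand side for u = 2 x^{2}.
Derivatives:
  u_x = 4 x
  u_xy = 0
Terms:
  2·u_x = 8 x
  u_xy = 0
Sum: LHS = 8 x
This is exactly the given right-hand side, so u is a solution.

Answer: Yes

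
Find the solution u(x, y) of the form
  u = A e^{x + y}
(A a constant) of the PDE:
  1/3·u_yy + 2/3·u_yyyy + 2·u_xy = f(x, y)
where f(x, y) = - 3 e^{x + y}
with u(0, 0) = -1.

Substitute the ansatz u = A e^{x + y} into the left-hand side.
Derivatives of the ansatz:
  u_yy = A e^{x} e^{y}
  u_yyyy = A e^{x} e^{y}
  u_xy = A e^{x} e^{y}
Term by term:
  1/3·u_yy = \frac{A e^{x} e^{y}}{3}
  2/3·u_yyyy = \frac{2 A e^{x} e^{y}}{3}
  2·u_xy = 2 A e^{x} e^{y}
So the left-hand side equals
  3 A e^{x} e^{y}
This must equal f(x, y) identically; expanded, f = - 3 e^{x} e^{y}.
Matching coefficients of the independent functions:
  [e^{x} e^{y}]:  3 A = -3
Solving: A = -1.
Check against the point condition:
  u(0, 0) = -1  ⟹  A = -1  ✓
Hence u(x, y) = - e^{x + y}.

Answer: u(x, y) = - e^{x + y}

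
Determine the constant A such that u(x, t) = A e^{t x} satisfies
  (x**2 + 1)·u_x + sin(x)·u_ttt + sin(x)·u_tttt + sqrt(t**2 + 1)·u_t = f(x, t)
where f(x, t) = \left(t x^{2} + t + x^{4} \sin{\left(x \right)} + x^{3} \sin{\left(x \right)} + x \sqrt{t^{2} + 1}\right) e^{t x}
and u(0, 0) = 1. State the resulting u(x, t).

Answer: u(x, t) = e^{t x}

Derivation:
Substitute the ansatz u = A e^{t x} into the left-hand side.
Derivatives of the ansatz:
  u_x = A t e^{t x}
  u_ttt = A x^{3} e^{t x}
  u_tttt = A x^{4} e^{t x}
  u_t = A x e^{t x}
Term by term:
  (x**2 + 1)·u_x = A t x^{2} e^{t x} + A t e^{t x}
  sin(x)·u_ttt = A x^{3} e^{t x} \sin{\left(x \right)}
  sin(x)·u_tttt = A x^{4} e^{t x} \sin{\left(x \right)}
  sqrt(t**2 + 1)·u_t = A x \sqrt{t^{2} + 1} e^{t x}
So the left-hand side equals
  A t x^{2} e^{t x} + A t e^{t x} + A x^{4} e^{t x} \sin{\left(x \right)} + A x^{3} e^{t x} \sin{\left(x \right)} + A x \sqrt{t^{2} + 1} e^{t x}
This must equal f(x, t) identically; expanded, f = t x^{2} e^{t x} + t e^{t x} + x^{4} e^{t x} \sin{\left(x \right)} + x^{3} e^{t x} \sin{\left(x \right)} + x \sqrt{t^{2} + 1} e^{t x}.
Matching coefficients of the independent functions:
  [t e^{t x}, t x^{2} e^{t x}, x \sqrt{t^{2} + 1} e^{t x}, x^{3} e^{t x} \sin{\left(x \right)}, …]:  A = 1
Solving: A = 1.
Check against the point condition:
  u(0, 0) = 1  ⟹  A = 1  ✓
Hence u(x, t) = e^{t x}.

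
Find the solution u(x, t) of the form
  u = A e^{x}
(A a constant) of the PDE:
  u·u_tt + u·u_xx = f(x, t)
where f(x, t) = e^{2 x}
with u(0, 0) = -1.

Substitute the ansatz u = A e^{x} into the left-hand side.
Derivatives of the ansatz:
  u_tt = 0
  u_xx = A e^{x}
Term by term:
  u·u_tt = 0
  u·u_xx = A^{2} e^{2 x}
So the left-hand side equals
  A^{2} e^{2 x}
This must equal f(x, t) = e^{2 x} identically.
Matching coefficients of the independent functions:
  [e^{2 x}]:  A^{2} = 1
These equations allow (A) = (-1) or (1).
Impose the point condition(s):
  u(0, 0) = -1  ⟹  A = -1
Only A = -1 satisfies everything.
Hence u(x, t) = - e^{x}.

Answer: u(x, t) = - e^{x}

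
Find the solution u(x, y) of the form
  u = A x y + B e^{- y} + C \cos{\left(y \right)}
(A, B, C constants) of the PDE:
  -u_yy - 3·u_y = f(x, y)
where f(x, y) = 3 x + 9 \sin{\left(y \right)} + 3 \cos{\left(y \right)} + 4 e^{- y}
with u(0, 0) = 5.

Answer: u(x, y) = - x y + 3 \cos{\left(y \right)} + 2 e^{- y}

Derivation:
Substitute the ansatz u = A x y + B e^{- y} + C \cos{\left(y \right)} into the left-hand side.
Derivatives of the ansatz:
  u_yy = B e^{- y} - C \cos{\left(y \right)}
  u_y = A x - B e^{- y} - C \sin{\left(y \right)}
Term by term:
  -u_yy = - B e^{- y} + C \cos{\left(y \right)}
  -3·u_y = - 3 A x + 3 B e^{- y} + 3 C \sin{\left(y \right)}
So the left-hand side equals
  - 3 A x + 2 B e^{- y} + 3 C \sin{\left(y \right)} + C \cos{\left(y \right)}
This must equal f(x, y) = 3 x + 9 \sin{\left(y \right)} + 3 \cos{\left(y \right)} + 4 e^{- y} identically.
Matching coefficients of the independent functions:
  [x]:  - 3 A = 3
  [e^{- y}]:  2 B = 4
  [\sin{\left(y \right)}]:  3 C = 9
  [\cos{\left(y \right)}]:  C = 3
Solving: A = -1, B = 2, C = 3.
Check against the point condition:
  u(0, 0) = 5  ⟹  B + C = 5  ✓
Hence u(x, y) = - x y + 3 \cos{\left(y \right)} + 2 e^{- y}.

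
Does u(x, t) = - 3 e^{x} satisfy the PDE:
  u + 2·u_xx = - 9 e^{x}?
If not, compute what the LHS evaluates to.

Evaluate each term of the left-hand side for u = - 3 e^{x}.
Derivatives:
  u_xx = - 3 e^{x}
Terms:
  u = - 3 e^{x}
  2·u_xx = - 6 e^{x}
Sum: LHS = - 9 e^{x}
This is exactly the given right-hand side, so u is a solution.

Answer: Yes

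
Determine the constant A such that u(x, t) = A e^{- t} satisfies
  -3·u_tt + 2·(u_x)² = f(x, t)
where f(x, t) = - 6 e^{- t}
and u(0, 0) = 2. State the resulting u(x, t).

Answer: u(x, t) = 2 e^{- t}

Derivation:
Substitute the ansatz u = A e^{- t} into the left-hand side.
Derivatives of the ansatz:
  u_tt = A e^{- t}
  u_x = 0
Term by term:
  -3·u_tt = - 3 A e^{- t}
  2·(u_x)² = 0
So the left-hand side equals
  - 3 A e^{- t}
This must equal f(x, t) = - 6 e^{- t} identically.
Matching coefficients of the independent functions:
  [e^{- t}]:  - 3 A = -6
Solving: A = 2.
Check against the point condition:
  u(0, 0) = 2  ⟹  A = 2  ✓
Hence u(x, t) = 2 e^{- t}.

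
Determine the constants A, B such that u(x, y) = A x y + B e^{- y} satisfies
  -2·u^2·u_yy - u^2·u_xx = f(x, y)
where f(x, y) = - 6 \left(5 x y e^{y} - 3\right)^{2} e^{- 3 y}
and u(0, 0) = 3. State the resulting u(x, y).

Substitute the ansatz u = A x y + B e^{- y} into the left-hand side.
Derivatives of the ansatz:
  u_yy = B e^{- y}
  u_xx = 0
Term by term:
  -2·u^2·u_yy = - 2 A^{2} B x^{2} y^{2} e^{- y} - 4 A B^{2} x y e^{- 2 y} - 2 B^{3} e^{- 3 y}
  -u^2·u_xx = 0
So the left-hand side equals
  - 2 A^{2} B x^{2} y^{2} e^{- y} - 4 A B^{2} x y e^{- 2 y} - 2 B^{3} e^{- 3 y}
This must equal f(x, y) identically; expanded, f = - 150 x^{2} y^{2} e^{- y} + 180 x y e^{- 2 y} - 54 e^{- 3 y}.
Matching coefficients of the independent functions:
  [x y e^{- 2 y}]:  - 4 A B^{2} = 180
  [x^{2} y^{2} e^{- y}]:  - 2 A^{2} B = -150
  [e^{- 3 y}]:  - 2 B^{3} = -54
Solving: A = -5, B = 3.
Check against the point condition:
  u(0, 0) = 3  ⟹  B = 3  ✓
Hence u(x, y) = - 5 x y + 3 e^{- y}.

Answer: u(x, y) = - 5 x y + 3 e^{- y}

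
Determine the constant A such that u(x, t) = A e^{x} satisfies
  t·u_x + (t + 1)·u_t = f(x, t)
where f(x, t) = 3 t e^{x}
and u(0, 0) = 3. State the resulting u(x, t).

Substitute the ansatz u = A e^{x} into the left-hand side.
Derivatives of the ansatz:
  u_x = A e^{x}
  u_t = 0
Term by term:
  t·u_x = A t e^{x}
  (t + 1)·u_t = 0
So the left-hand side equals
  A t e^{x}
This must equal f(x, t) = 3 t e^{x} identically.
Matching coefficients of the independent functions:
  [t e^{x}]:  A = 3
Solving: A = 3.
Check against the point condition:
  u(0, 0) = 3  ⟹  A = 3  ✓
Hence u(x, t) = 3 e^{x}.

Answer: u(x, t) = 3 e^{x}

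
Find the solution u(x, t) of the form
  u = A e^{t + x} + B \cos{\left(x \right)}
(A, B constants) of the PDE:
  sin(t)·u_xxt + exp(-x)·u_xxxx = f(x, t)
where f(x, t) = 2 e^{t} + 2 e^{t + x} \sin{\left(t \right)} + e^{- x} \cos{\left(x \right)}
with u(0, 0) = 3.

Substitute the ansatz u = A e^{t + x} + B \cos{\left(x \right)} into the left-hand side.
Derivatives of the ansatz:
  u_xxt = A e^{t} e^{x}
  u_xxxx = A e^{t} e^{x} + B \cos{\left(x \right)}
Term by term:
  sin(t)·u_xxt = A e^{t} e^{x} \sin{\left(t \right)}
  exp(-x)·u_xxxx = A e^{t} + B e^{- x} \cos{\left(x \right)}
So the left-hand side equals
  A e^{t} e^{x} \sin{\left(t \right)} + A e^{t} + B e^{- x} \cos{\left(x \right)}
This must equal f(x, t) identically; expanded, f = 2 e^{t} e^{x} \sin{\left(t \right)} + 2 e^{t} + e^{- x} \cos{\left(x \right)}.
Matching coefficients of the independent functions:
  [e^{- x} \cos{\left(x \right)}]:  B = 1
  [e^{t} e^{x} \sin{\left(t \right)}, e^{t}]:  A = 2
Solving: A = 2, B = 1.
Check against the point condition:
  u(0, 0) = 3  ⟹  A + B = 3  ✓
Hence u(x, t) = 2 e^{t + x} + \cos{\left(x \right)}.

Answer: u(x, t) = 2 e^{t + x} + \cos{\left(x \right)}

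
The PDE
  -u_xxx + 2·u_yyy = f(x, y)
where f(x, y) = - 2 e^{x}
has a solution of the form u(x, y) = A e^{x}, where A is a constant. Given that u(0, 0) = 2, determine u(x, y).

Substitute the ansatz u = A e^{x} into the left-hand side.
Derivatives of the ansatz:
  u_xxx = A e^{x}
  u_yyy = 0
Term by term:
  -u_xxx = - A e^{x}
  2·u_yyy = 0
So the left-hand side equals
  - A e^{x}
This must equal f(x, y) = - 2 e^{x} identically.
Matching coefficients of the independent functions:
  [e^{x}]:  - A = -2
Solving: A = 2.
Check against the point condition:
  u(0, 0) = 2  ⟹  A = 2  ✓
Hence u(x, y) = 2 e^{x}.

Answer: u(x, y) = 2 e^{x}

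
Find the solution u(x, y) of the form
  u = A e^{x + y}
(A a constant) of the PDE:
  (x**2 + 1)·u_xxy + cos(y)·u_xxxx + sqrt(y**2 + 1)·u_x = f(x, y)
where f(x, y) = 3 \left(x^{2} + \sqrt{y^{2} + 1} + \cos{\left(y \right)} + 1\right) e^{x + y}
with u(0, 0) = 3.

Substitute the ansatz u = A e^{x + y} into the left-hand side.
Derivatives of the ansatz:
  u_xxy = A e^{x} e^{y}
  u_xxxx = A e^{x} e^{y}
  u_x = A e^{x} e^{y}
Term by term:
  (x**2 + 1)·u_xxy = A x^{2} e^{x} e^{y} + A e^{x} e^{y}
  cos(y)·u_xxxx = A e^{x} e^{y} \cos{\left(y \right)}
  sqrt(y**2 + 1)·u_x = A \sqrt{y^{2} + 1} e^{x} e^{y}
So the left-hand side equals
  A x^{2} e^{x} e^{y} + A \sqrt{y^{2} + 1} e^{x} e^{y} + A e^{x} e^{y} \cos{\left(y \right)} + A e^{x} e^{y}
This must equal f(x, y) identically; expanded, f = 3 x^{2} e^{x} e^{y} + 3 \sqrt{y^{2} + 1} e^{x} e^{y} + 3 e^{x} e^{y} \cos{\left(y \right)} + 3 e^{x} e^{y}.
Matching coefficients of the independent functions:
  [e^{x} e^{y}, x^{2} e^{x} e^{y}, \sqrt{y^{2} + 1} e^{x} e^{y}, e^{x} e^{y} \cos{\left(y \right)}]:  A = 3
Solving: A = 3.
Check against the point condition:
  u(0, 0) = 3  ⟹  A = 3  ✓
Hence u(x, y) = 3 e^{x + y}.

Answer: u(x, y) = 3 e^{x + y}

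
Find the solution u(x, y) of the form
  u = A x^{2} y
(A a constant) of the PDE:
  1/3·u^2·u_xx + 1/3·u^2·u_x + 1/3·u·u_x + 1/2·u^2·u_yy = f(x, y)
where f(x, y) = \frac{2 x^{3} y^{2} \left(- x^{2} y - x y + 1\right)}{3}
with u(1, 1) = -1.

Substitute the ansatz u = A x^{2} y into the left-hand side.
Derivatives of the ansatz:
  u_xx = 2 A y
  u_x = 2 A x y
  u_yy = 0
Term by term:
  1/3·u^2·u_xx = \frac{2 A^{3} x^{4} y^{3}}{3}
  1/3·u^2·u_x = \frac{2 A^{3} x^{5} y^{3}}{3}
  1/3·u·u_x = \frac{2 A^{2} x^{3} y^{2}}{3}
  1/2·u^2·u_yy = 0
So the left-hand side equals
  \frac{2 A^{3} x^{5} y^{3}}{3} + \frac{2 A^{3} x^{4} y^{3}}{3} + \frac{2 A^{2} x^{3} y^{2}}{3}
This must equal f(x, y) identically; expanded, f = - \frac{2 x^{5} y^{3}}{3} - \frac{2 x^{4} y^{3}}{3} + \frac{2 x^{3} y^{2}}{3}.
Matching coefficients of the independent functions:
  [x^{3} y^{2}]:  \frac{2 A^{2}}{3} = \frac{2}{3}
  [x^{4} y^{3}, x^{5} y^{3}]:  \frac{2 A^{3}}{3} = - \frac{2}{3}
Solving: A = -1.
Check against the point condition:
  u(1, 1) = -1  ⟹  A = -1  ✓
Hence u(x, y) = - x^{2} y.

Answer: u(x, y) = - x^{2} y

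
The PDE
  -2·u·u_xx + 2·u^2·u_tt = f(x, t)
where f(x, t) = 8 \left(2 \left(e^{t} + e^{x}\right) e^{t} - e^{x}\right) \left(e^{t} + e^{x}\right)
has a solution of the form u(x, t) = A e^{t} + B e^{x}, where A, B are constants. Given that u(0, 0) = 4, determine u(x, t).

Answer: u(x, t) = 2 e^{t} + 2 e^{x}

Derivation:
Substitute the ansatz u = A e^{t} + B e^{x} into the left-hand side.
Derivatives of the ansatz:
  u_xx = B e^{x}
  u_tt = A e^{t}
Term by term:
  -2·u·u_xx = - 2 A B e^{t} e^{x} - 2 B^{2} e^{2 x}
  2·u^2·u_tt = 2 A^{3} e^{3 t} + 4 A^{2} B e^{2 t} e^{x} + 2 A B^{2} e^{t} e^{2 x}
So the left-hand side equals
  2 A^{3} e^{3 t} + 4 A^{2} B e^{2 t} e^{x} + 2 A B^{2} e^{t} e^{2 x} - 2 A B e^{t} e^{x} - 2 B^{2} e^{2 x}
This must equal f(x, t) identically; expanded, f = 16 e^{3 t} + 32 e^{2 t} e^{x} + 16 e^{t} e^{2 x} - 8 e^{t} e^{x} - 8 e^{2 x}.
Matching coefficients of the independent functions:
  [e^{t} e^{x}]:  - 2 A B = -8
  [e^{t} e^{2 x}]:  2 A B^{2} = 16
  [e^{2 t} e^{x}]:  4 A^{2} B = 32
  [e^{3 t}]:  2 A^{3} = 16
  [e^{2 x}]:  - 2 B^{2} = -8
Solving: A = 2, B = 2.
Check against the point condition:
  u(0, 0) = 4  ⟹  A + B = 4  ✓
Hence u(x, t) = 2 e^{t} + 2 e^{x}.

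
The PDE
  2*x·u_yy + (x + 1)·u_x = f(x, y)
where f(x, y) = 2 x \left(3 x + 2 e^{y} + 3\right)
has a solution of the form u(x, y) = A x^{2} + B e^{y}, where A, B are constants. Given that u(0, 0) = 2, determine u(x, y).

Substitute the ansatz u = A x^{2} + B e^{y} into the left-hand side.
Derivatives of the ansatz:
  u_yy = B e^{y}
  u_x = 2 A x
Term by term:
  2*x·u_yy = 2 B x e^{y}
  (x + 1)·u_x = 2 A x^{2} + 2 A x
So the left-hand side equals
  2 A x^{2} + 2 A x + 2 B x e^{y}
This must equal f(x, y) identically; expanded, f = 6 x^{2} + 4 x e^{y} + 6 x.
Matching coefficients of the independent functions:
  [x, x^{2}]:  2 A = 6
  [x e^{y}]:  2 B = 4
Solving: A = 3, B = 2.
Check against the point condition:
  u(0, 0) = 2  ⟹  B = 2  ✓
Hence u(x, y) = 3 x^{2} + 2 e^{y}.

Answer: u(x, y) = 3 x^{2} + 2 e^{y}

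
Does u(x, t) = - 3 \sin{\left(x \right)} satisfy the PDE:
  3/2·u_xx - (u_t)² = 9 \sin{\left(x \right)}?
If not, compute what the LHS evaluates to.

Evaluate each term of the left-hand side for u = - 3 \sin{\left(x \right)}.
Derivatives:
  u_xx = 3 \sin{\left(x \right)}
  u_t = 0
Terms:
  3/2·u_xx = \frac{9 \sin{\left(x \right)}}{2}
  -(u_t)² = 0
Sum: LHS = \frac{9 \sin{\left(x \right)}}{2}
Given right-hand side: 9 \sin{\left(x \right)}. Difference LHS − RHS = - \frac{9 \sin{\left(x \right)}}{2} ≠ 0, so u is not a solution.

Answer: No, the LHS evaluates to \frac{9 \sin{\left(x \right)}}{2}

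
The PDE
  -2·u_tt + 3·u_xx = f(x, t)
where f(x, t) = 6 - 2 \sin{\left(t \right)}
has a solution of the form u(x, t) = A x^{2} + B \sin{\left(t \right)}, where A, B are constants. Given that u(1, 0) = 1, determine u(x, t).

Answer: u(x, t) = x^{2} - \sin{\left(t \right)}

Derivation:
Substitute the ansatz u = A x^{2} + B \sin{\left(t \right)} into the left-hand side.
Derivatives of the ansatz:
  u_tt = - B \sin{\left(t \right)}
  u_xx = 2 A
Term by term:
  -2·u_tt = 2 B \sin{\left(t \right)}
  3·u_xx = 6 A
So the left-hand side equals
  6 A + 2 B \sin{\left(t \right)}
This must equal f(x, t) = 6 - 2 \sin{\left(t \right)} identically.
Matching coefficients of the independent functions:
  [constant term]:  6 A = 6
  [\sin{\left(t \right)}]:  2 B = -2
Solving: A = 1, B = -1.
Check against the point condition:
  u(1, 0) = 1  ⟹  A = 1  ✓
Hence u(x, t) = x^{2} - \sin{\left(t \right)}.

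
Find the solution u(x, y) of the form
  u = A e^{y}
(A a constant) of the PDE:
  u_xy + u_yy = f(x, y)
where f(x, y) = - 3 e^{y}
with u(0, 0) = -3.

Substitute the ansatz u = A e^{y} into the left-hand side.
Derivatives of the ansatz:
  u_xy = 0
  u_yy = A e^{y}
Term by term:
  u_xy = 0
  u_yy = A e^{y}
So the left-hand side equals
  A e^{y}
This must equal f(x, y) = - 3 e^{y} identically.
Matching coefficients of the independent functions:
  [e^{y}]:  A = -3
Solving: A = -3.
Check against the point condition:
  u(0, 0) = -3  ⟹  A = -3  ✓
Hence u(x, y) = - 3 e^{y}.

Answer: u(x, y) = - 3 e^{y}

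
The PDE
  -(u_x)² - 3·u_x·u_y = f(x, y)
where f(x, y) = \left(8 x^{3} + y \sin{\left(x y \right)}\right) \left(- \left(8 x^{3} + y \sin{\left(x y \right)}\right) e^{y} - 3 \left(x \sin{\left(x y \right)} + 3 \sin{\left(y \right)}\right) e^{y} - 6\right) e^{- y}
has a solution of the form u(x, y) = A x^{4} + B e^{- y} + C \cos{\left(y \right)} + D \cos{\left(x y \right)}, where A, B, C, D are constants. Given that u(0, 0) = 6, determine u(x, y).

Substitute the ansatz u = A x^{4} + B e^{- y} + C \cos{\left(y \right)} + D \cos{\left(x y \right)} into the left-hand side.
Derivatives of the ansatz:
  u_x = 4 A x^{3} - D y \sin{\left(x y \right)}
  u_y = - B e^{- y} - C \sin{\left(y \right)} - D x \sin{\left(x y \right)}
Term by term:
  -(u_x)² = - 16 A^{2} x^{6} + 8 A D x^{3} y \sin{\left(x y \right)} - D^{2} y^{2} \sin^{2}{\left(x y \right)}
  -3·u_x·u_y = 12 A B x^{3} e^{- y} + 12 A C x^{3} \sin{\left(y \right)} + 12 A D x^{4} \sin{\left(x y \right)} - 3 B D y e^{- y} \sin{\left(x y \right)} - 3 C D y \sin{\left(y \right)} \sin{\left(x y \right)} - 3 D^{2} x y \sin^{2}{\left(x y \right)}
So the left-hand side equals
  - 16 A^{2} x^{6} + 12 A B x^{3} e^{- y} + 12 A C x^{3} \sin{\left(y \right)} + 12 A D x^{4} \sin{\left(x y \right)} + 8 A D x^{3} y \sin{\left(x y \right)} - 3 B D y e^{- y} \sin{\left(x y \right)} - 3 C D y \sin{\left(y \right)} \sin{\left(x y \right)} - 3 D^{2} x y \sin^{2}{\left(x y \right)} - D^{2} y^{2} \sin^{2}{\left(x y \right)}
This must equal f(x, y) identically; expanded, f = - 64 x^{6} - 24 x^{4} \sin{\left(x y \right)} - 16 x^{3} y \sin{\left(x y \right)} - 72 x^{3} \sin{\left(y \right)} - 48 x^{3} e^{- y} - 3 x y \sin^{2}{\left(x y \right)} - y^{2} \sin^{2}{\left(x y \right)} - 9 y \sin{\left(y \right)} \sin{\left(x y \right)} - 6 y e^{- y} \sin{\left(x y \right)}.
Matching coefficients of the independent functions:
  [x^{6}]:  - 16 A^{2} = -64
  [x^{3} e^{- y}]:  12 A B = -48
  [x^{3} \sin{\left(y \right)}]:  12 A C = -72
  [x^{4} \sin{\left(x y \right)}]:  12 A D = -24
  [y^{2} \sin^{2}{\left(x y \right)}]:  - D^{2} = -1
  [x y \sin^{2}{\left(x y \right)}]:  - 3 D^{2} = -3
  [x^{3} y \sin{\left(x y \right)}]:  8 A D = -16
  [y e^{- y} \sin{\left(x y \right)}]:  - 3 B D = -6
  [y \sin{\left(y \right)} \sin{\left(x y \right)}]:  - 3 C D = -9
These equations allow (A, B, C, D) = (-2, 2, 3, 1) or (2, -2, -3, -1).
Impose the point condition(s):
  u(0, 0) = 6  ⟹  B + C + D = 6
Only A = -2, B = 2, C = 3, D = 1 satisfies everything.
Hence u(x, y) = - 2 x^{4} + 3 \cos{\left(y \right)} + \cos{\left(x y \right)} + 2 e^{- y}.

Answer: u(x, y) = - 2 x^{4} + 3 \cos{\left(y \right)} + \cos{\left(x y \right)} + 2 e^{- y}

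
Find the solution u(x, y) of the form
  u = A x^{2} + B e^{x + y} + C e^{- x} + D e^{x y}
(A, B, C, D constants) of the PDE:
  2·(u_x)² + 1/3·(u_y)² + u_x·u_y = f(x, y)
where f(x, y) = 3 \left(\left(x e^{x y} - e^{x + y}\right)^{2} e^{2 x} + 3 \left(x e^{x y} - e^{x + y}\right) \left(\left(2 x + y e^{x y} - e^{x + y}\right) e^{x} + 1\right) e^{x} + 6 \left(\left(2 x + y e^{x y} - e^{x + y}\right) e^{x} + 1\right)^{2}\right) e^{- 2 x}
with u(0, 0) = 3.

Substitute the ansatz u = A x^{2} + B e^{x + y} + C e^{- x} + D e^{x y} into the left-hand side.
Derivatives of the ansatz:
  u_x = 2 A x + B e^{x} e^{y} - C e^{- x} + D y e^{x y}
  u_y = B e^{x} e^{y} + D x e^{x y}
Term by term:
  2·(u_x)² = 8 A^{2} x^{2} + 8 A B x e^{x} e^{y} - 8 A C x e^{- x} + 8 A D x y e^{x y} + 2 B^{2} e^{2 x} e^{2 y} - 4 B C e^{y} + 4 B D y e^{x} e^{y} e^{x y} + 2 C^{2} e^{- 2 x} - 4 C D y e^{- x} e^{x y} + 2 D^{2} y^{2} e^{2 x y}
  1/3·(u_y)² = \frac{B^{2} e^{2 x} e^{2 y}}{3} + \frac{2 B D x e^{x} e^{y} e^{x y}}{3} + \frac{D^{2} x^{2} e^{2 x y}}{3}
  u_x·u_y = 2 A B x e^{x} e^{y} + 2 A D x^{2} e^{x y} + B^{2} e^{2 x} e^{2 y} - B C e^{y} + B D x e^{x} e^{y} e^{x y} + B D y e^{x} e^{y} e^{x y} - C D x e^{- x} e^{x y} + D^{2} x y e^{2 x y}
So the left-hand side equals
  8 A^{2} x^{2} + 10 A B x e^{x} e^{y} - 8 A C x e^{- x} + 2 A D x^{2} e^{x y} + 8 A D x y e^{x y} + \frac{10 B^{2} e^{2 x} e^{2 y}}{3} - 5 B C e^{y} + \frac{5 B D x e^{x} e^{y} e^{x y}}{3} + 5 B D y e^{x} e^{y} e^{x y} + 2 C^{2} e^{- 2 x} - C D x e^{- x} e^{x y} - 4 C D y e^{- x} e^{x y} + \frac{D^{2} x^{2} e^{2 x y}}{3} + D^{2} x y e^{2 x y} + 2 D^{2} y^{2} e^{2 x y}
This must equal f(x, y) identically; expanded, f = 3 x^{2} e^{2 x y} + 18 x^{2} e^{x y} + 72 x^{2} + 9 x y e^{2 x y} + 72 x y e^{x y} - 15 x e^{x} e^{y} e^{x y} - 90 x e^{x} e^{y} + 9 x e^{- x} e^{x y} + 72 x e^{- x} + 18 y^{2} e^{2 x y} - 45 y e^{x} e^{y} e^{x y} + 36 y e^{- x} e^{x y} + 30 e^{2 x} e^{2 y} - 45 e^{y} + 18 e^{- 2 x}.
Matching coefficients of the independent functions:
(each divided by its leading coefficient; functions giving the same equation are listed together)
  [x^{2}]:  A^{2} - 9 = 0
  [x e^{- x}]:  A C + 9 = 0
  [x^{2} e^{x y}, x y e^{x y}]:  A D - 9 = 0
  [x^{2} e^{2 x y}, y^{2} e^{2 x y}, x y e^{2 x y}]:  D^{2} - 9 = 0
  [e^{2 x} e^{2 y}]:  B^{2} - 9 = 0
  [x e^{- x} e^{x y}, y e^{- x} e^{x y}]:  C D + 9 = 0
  [x e^{x} e^{y}]:  A B + 9 = 0
  [x e^{x} e^{y} e^{x y}, y e^{x} e^{y} e^{x y}]:  B D + 9 = 0
  [e^{- 2 x}]:  C^{2} - 9 = 0
  [e^{y}]:  B C - 9 = 0
These equations allow (A, B, C, D) = (-3, 3, 3, -3) or (3, -3, -3, 3).
Impose the point condition(s):
  u(0, 0) = 3  ⟹  B + C + D = 3
Only A = -3, B = 3, C = 3, D = -3 satisfies everything.
Hence u(x, y) = - 3 x^{2} - 3 e^{x y} + 3 e^{x + y} + 3 e^{- x}.

Answer: u(x, y) = - 3 x^{2} - 3 e^{x y} + 3 e^{x + y} + 3 e^{- x}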